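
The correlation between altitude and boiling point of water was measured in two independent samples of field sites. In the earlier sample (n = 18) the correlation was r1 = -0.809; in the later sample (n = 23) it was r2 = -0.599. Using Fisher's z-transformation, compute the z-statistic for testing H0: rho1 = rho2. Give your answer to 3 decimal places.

-1.266

z1 = atanh(-0.809) = -1.124128,  z2 = atanh(-0.599) = -0.691586
SE = √(1/(n1−3) + 1/(n2−3)) = √(1/15 + 1/20) = √(0.0666667 + 0.0500000) = √0.1166667 = 0.341565
z = (z1 − z2)/SE = (-1.124128 − (-0.691586)) / 0.341565 = -0.432542 / 0.341565 = -1.266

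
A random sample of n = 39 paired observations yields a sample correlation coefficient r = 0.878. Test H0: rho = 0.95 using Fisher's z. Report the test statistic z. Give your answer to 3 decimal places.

-2.789

z_r = atanh(0.878) = 1.366971,  z_0 = atanh(0.95) = 1.831781
SE = 1/√(n−3) = 1/√36 = 0.166667
z = (z_r − z_0)/SE = (1.366971 − 1.831781) / 0.166667 = -0.464810 / 0.166667 = -2.789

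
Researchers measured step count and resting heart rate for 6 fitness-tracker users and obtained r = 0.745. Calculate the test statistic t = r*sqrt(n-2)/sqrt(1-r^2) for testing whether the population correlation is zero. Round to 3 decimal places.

2.234

1 − r² = 1 − 0.555025 = 0.444975;  √(1−r²) = 0.667064
√(n−2) = √4 = 2.000000
t = r·√(n−2)/√(1−r²) = 0.745 · 2.000000 / 0.667064 = 2.234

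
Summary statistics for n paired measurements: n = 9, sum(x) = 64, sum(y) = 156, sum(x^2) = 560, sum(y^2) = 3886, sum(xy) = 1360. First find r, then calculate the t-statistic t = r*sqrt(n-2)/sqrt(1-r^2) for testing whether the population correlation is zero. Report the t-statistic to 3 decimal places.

S_xy = nΣxy − ΣxΣy = 9·1360 − 64·156 = 12240 − 9984 = 2256
S_xx = nΣx² − (Σx)² = 9·560 − 64² = 5040 − 4096 = 944
S_yy = nΣy² − (Σy)² = 9·3886 − 156² = 34974 − 24336 = 10638
r = S_xy / √(S_xx·S_yy) = 2256 / √(944·10638) = 2256 / √10042272 = 2256 / 3168.9544 = 0.7119
t = r·√(n−2)/√(1−r²) = 0.7119·√7 / √(1−0.506802) = 1.883510 / 0.702281 = 2.682

2.682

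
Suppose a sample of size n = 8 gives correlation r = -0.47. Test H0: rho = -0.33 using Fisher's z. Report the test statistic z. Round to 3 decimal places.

-0.374

Fisher z: atanh(-0.47) = -0.510070, atanh(-0.33) = -0.342828
z = (z_r − z_0)·√(n−3) = (-0.510070 − (-0.342828))·√5 = -0.167242 · 2.236068 = -0.374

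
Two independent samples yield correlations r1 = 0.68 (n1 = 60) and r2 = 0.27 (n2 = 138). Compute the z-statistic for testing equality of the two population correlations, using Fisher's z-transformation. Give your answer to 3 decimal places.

z1 = atanh(0.68) = 0.829114,  z2 = atanh(0.27) = 0.276864
SE = √(1/(n1−3) + 1/(n2−3)) = √(1/57 + 1/135) = √(0.0175439 + 0.0074074) = √0.0249513 = 0.157960
z = (z1 − z2)/SE = (0.829114 − 0.276864) / 0.157960 = 0.552250 / 0.157960 = 3.496

3.496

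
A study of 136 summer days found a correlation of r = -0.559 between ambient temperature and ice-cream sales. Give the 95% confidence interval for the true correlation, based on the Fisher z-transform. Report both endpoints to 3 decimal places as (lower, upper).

z_r = atanh(-0.559) = -0.631377;  SE = 1/√(n−3) = 1/√133 = 0.086711
z-limits: -0.631377 ± 1.960·0.086711 = -0.631377 ± 0.169954 = [-0.801331, -0.461423]
ρ-limits: (tanh -0.801331, tanh -0.461423) = (-0.665, -0.431)

(-0.665, -0.431)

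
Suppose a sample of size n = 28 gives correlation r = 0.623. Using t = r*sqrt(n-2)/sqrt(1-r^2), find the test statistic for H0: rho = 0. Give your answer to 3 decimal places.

4.061

t = r·√(n−2) / √(1−r²) with r = 0.623, n = 28
  = 0.623·√26 / √(1 − 0.388129)
  = 0.623·5.099020 / 0.782222
  = 3.176689 / 0.782222 = 4.061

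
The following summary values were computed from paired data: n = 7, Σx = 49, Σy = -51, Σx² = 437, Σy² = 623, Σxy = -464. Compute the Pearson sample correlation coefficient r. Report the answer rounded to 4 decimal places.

-0.6960

S_xy = nΣxy − ΣxΣy = 7·(-464) − 49·(-51) = -3248 − (-2499) = -749
S_xx = nΣx² − (Σx)² = 7·437 − 49² = 3059 − 2401 = 658
S_yy = nΣy² − (Σy)² = 7·623 − (-51)² = 4361 − 2601 = 1760
r = S_xy / √(S_xx·S_yy) = -749 / √(658·1760) = -749 / √1158080 = -749 / 1076.1413 = -0.6960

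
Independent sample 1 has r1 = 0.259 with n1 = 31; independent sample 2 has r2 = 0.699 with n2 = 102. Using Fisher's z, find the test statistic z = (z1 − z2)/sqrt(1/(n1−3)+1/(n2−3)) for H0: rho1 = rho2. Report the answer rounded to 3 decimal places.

Fisher z-transforms: z1 = atanh(0.259) = 0.265036, z2 = atanh(0.699) = 0.865342; difference d = -0.600306
Var(d) = 1/28 + 1/99 = 0.0357143 + 0.0101010 = 0.0458153
z = d/√Var(d) = -0.600306 / √0.0458153 = -0.600306 / 0.214045 = -2.805

-2.805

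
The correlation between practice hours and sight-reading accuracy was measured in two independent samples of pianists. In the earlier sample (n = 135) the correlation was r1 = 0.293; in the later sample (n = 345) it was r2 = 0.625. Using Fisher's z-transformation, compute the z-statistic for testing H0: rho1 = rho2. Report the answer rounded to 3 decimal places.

-4.209

Fisher z-transforms: z1 = atanh(0.293) = 0.301845, z2 = atanh(0.625) = 0.733169; difference d = -0.431324
Var(d) = 1/132 + 1/342 = 0.0075758 + 0.0029240 = 0.0104998
z = d/√Var(d) = -0.431324 / √0.0104998 = -0.431324 / 0.102469 = -4.209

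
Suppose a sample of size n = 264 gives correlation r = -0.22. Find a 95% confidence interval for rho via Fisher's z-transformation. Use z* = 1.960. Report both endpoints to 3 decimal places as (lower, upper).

(-0.332, -0.102)

z_r = atanh(-0.22) = -0.223656;  SE = 1/√(n−3) = 1/√261 = 0.061898
z-limits: -0.223656 ± 1.960·0.061898 = -0.223656 ± 0.121320 = [-0.344976, -0.102336]
ρ-limits: (tanh -0.344976, tanh -0.102336) = (-0.332, -0.102)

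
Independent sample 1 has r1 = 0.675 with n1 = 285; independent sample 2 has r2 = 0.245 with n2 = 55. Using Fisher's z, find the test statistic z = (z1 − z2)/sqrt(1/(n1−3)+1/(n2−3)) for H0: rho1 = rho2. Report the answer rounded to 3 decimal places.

3.775

Fisher z-transforms: z1 = atanh(0.675) = 0.819872, z2 = atanh(0.245) = 0.250087; difference d = 0.569785
Var(d) = 1/282 + 1/52 = 0.0035461 + 0.0192308 = 0.0227769
z = d/√Var(d) = 0.569785 / √0.0227769 = 0.569785 / 0.150920 = 3.775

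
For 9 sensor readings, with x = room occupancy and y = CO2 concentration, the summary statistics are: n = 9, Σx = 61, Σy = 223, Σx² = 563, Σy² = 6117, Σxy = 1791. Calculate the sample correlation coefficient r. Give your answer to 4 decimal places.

0.9399

Numerator: nΣxy − (Σx)(Σy) = 9·1791 − (61)(223) = 2516
Denominator: √[(nΣx²−(Σx)²)(nΣy²−(Σy)²)]
  nΣx²−(Σx)² = 9·563 − 3721 = 1346;  nΣy²−(Σy)² = 9·6117 − 49729 = 5324
  √(1346·5324) = √7166104 = 2676.9580
r = 2516 / 2676.9580 = 0.9399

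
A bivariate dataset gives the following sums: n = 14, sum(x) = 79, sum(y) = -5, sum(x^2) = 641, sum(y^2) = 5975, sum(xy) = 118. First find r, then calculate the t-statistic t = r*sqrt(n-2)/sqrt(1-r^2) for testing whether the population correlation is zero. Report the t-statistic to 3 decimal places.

S_xy = nΣxy − ΣxΣy = 14·118 − 79·(-5) = 1652 − (-395) = 2047
S_xx = nΣx² − (Σx)² = 14·641 − 79² = 8974 − 6241 = 2733
S_yy = nΣy² − (Σy)² = 14·5975 − (-5)² = 83650 − 25 = 83625
r = S_xy / √(S_xx·S_yy) = 2047 / √(2733·83625) = 2047 / √228547125 = 2047 / 15117.7751 = 0.1354
t = r·√(n−2)/√(1−r²) = 0.1354·√12 / √(1−0.018333) = 0.469039 / 0.990791 = 0.473

0.473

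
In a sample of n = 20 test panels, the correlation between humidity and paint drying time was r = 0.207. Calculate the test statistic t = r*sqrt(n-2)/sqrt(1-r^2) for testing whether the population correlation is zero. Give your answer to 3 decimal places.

0.898

t = r·√(n−2) / √(1−r²) with r = 0.207, n = 20
  = 0.207·√18 / √(1 − 0.042849)
  = 0.207·4.242641 / 0.978341
  = 0.878227 / 0.978341 = 0.898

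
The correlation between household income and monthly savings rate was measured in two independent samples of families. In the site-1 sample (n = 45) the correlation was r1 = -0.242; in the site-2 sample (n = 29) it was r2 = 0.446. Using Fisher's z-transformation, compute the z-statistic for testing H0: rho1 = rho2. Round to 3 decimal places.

-2.912

z1 = atanh(-0.242) = -0.246897,  z2 = atanh(0.446) = 0.479696
SE = √(1/(n1−3) + 1/(n2−3)) = √(1/42 + 1/26) = √(0.0238095 + 0.0384615) = √0.0622710 = 0.249542
z = (z1 − z2)/SE = (-0.246897 − 0.479696) / 0.249542 = -0.726593 / 0.249542 = -2.912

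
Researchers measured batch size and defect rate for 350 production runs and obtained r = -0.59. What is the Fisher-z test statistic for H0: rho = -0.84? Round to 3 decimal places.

z_r = atanh(-0.59) = -0.677666,  z_0 = atanh(-0.84) = -1.221174
SE = 1/√(n−3) = 1/√347 = 0.053683
z = (z_r − z_0)/SE = (-0.677666 − (-1.221174)) / 0.053683 = 0.543508 / 0.053683 = 10.124

10.124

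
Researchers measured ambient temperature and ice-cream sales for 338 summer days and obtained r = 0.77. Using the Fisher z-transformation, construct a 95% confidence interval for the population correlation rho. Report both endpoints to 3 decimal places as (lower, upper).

(0.723, 0.810)

Fisher z: z_r = atanh(r) = ½·ln((1+0.77)/(1−0.77)) = 1.020328
SE(z) = 1/√(n−3) = 1/√335 = 0.054636
95% ⇒ z* = 1.960; margin = 1.960·0.054636 = 0.107087
CI on z-scale: (0.913241, 1.127415)
Back-transform: tanh(0.913241) = 0.722684, tanh(1.127415) = 0.810133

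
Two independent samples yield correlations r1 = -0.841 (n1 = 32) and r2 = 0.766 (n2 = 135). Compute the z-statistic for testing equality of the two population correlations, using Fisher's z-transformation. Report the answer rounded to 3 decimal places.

-10.899

Fisher z-transforms: z1 = atanh(-0.841) = -1.224580, z2 = atanh(0.766) = 1.010576; difference d = -2.235156
Var(d) = 1/29 + 1/132 = 0.0344828 + 0.0075758 = 0.0420586
z = d/√Var(d) = -2.235156 / √0.0420586 = -2.235156 / 0.205082 = -10.899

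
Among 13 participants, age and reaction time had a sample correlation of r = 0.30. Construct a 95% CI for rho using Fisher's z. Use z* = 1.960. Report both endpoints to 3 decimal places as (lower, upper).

(-0.301, 0.730)

z_r = atanh(0.30) = 0.309520;  SE = 1/√(n−3) = 1/√10 = 0.316228
z-limits: 0.309520 ± 1.960·0.316228 = 0.309520 ± 0.619807 = [-0.310287, 0.929327]
ρ-limits: (tanh -0.310287, tanh 0.929327) = (-0.301, 0.730)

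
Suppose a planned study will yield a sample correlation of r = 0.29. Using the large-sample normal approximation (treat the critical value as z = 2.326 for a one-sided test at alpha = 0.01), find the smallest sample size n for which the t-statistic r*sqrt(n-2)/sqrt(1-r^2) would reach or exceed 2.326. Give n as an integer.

Need r·√(n−2)/√(1−r²) ≥ 2.326
√(n−2) ≥ 2.326·√(1−0.0841) / 0.29 = 2.326·0.957027 / 0.29 = 7.6760
n−2 ≥ 58.9210  ⇒  n ≥ 60.9210
Smallest integer n = 61

61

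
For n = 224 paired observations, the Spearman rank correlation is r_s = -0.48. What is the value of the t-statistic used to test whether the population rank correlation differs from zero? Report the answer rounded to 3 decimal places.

1 − r_s² = 1 − 0.2304 = 0.7696;  √(1−r_s²) = 0.877268
√(n−2) = √222 = 14.899664
t = r_s·√(n−2)/√(1−r_s²) = -0.48 · 14.899664 / 0.877268 = -8.152

-8.152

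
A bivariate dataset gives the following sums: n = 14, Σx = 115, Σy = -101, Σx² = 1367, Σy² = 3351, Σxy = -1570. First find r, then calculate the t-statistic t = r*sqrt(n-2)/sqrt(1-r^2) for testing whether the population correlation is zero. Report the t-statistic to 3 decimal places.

-3.429

Numerator: nΣxy − (Σx)(Σy) = 14·(-1570) − (115)(-101) = -10365
Denominator: √[(nΣx²−(Σx)²)(nΣy²−(Σy)²)]
  nΣx²−(Σx)² = 14·1367 − 13225 = 5913;  nΣy²−(Σy)² = 14·3351 − 10201 = 36713
  √(5913·36713) = √217083969 = 14733.7697
r = -10365 / 14733.7697 = -0.7035
t = r·√(n−2)/√(1−r²) = -0.7035·√12 / √(1−0.494912) = -2.436995 / 0.710695 = -3.429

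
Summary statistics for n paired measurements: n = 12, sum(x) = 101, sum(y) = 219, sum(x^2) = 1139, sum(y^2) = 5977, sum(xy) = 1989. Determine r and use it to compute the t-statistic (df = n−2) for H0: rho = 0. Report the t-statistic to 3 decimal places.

0.621

Numerator: nΣxy − (Σx)(Σy) = 12·1989 − (101)(219) = 1749
Denominator: √[(nΣx²−(Σx)²)(nΣy²−(Σy)²)]
  nΣx²−(Σx)² = 12·1139 − 10201 = 3467;  nΣy²−(Σy)² = 12·5977 − 47961 = 23763
  √(3467·23763) = √82386321 = 9076.6911
r = 1749 / 9076.6911 = 0.1927
t = r·√(n−2)/√(1−r²) = 0.1927·√10 / √(1−0.037133) = 0.609371 / 0.981258 = 0.621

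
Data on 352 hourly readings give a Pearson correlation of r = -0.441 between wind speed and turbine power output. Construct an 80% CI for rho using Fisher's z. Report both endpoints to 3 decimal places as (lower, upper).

(-0.495, -0.384)

z_r = atanh(-0.441) = -0.473472;  SE = 1/√(n−3) = 1/√349 = 0.053529
z-limits: -0.473472 ± 1.282·0.053529 = -0.473472 ± 0.068624 = [-0.542096, -0.404848]
ρ-limits: (tanh -0.542096, tanh -0.404848) = (-0.495, -0.384)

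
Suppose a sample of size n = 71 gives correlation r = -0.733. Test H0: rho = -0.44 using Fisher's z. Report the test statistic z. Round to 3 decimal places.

z_r = atanh(-0.733) = -0.935180,  z_0 = atanh(-0.44) = -0.472231
SE = 1/√(n−3) = 1/√68 = 0.121268
z = (z_r − z_0)/SE = (-0.935180 − (-0.472231)) / 0.121268 = -0.462949 / 0.121268 = -3.818

-3.818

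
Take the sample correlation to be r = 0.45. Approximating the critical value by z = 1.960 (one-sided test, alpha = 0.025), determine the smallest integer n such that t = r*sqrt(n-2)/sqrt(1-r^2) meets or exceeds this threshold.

r√(n−2)/√(1−r²) ≥ 1.960  ⇔  n−2 ≥ (1.960)²·(1−r²)/r²
(1−r²)/r² = (1−0.2025)/0.2025 = 3.9383
n ≥ 2 + 3.8416·3.9383 = 2 + 15.1294 = 17.1294
⌈17.1294⌉ = 18

18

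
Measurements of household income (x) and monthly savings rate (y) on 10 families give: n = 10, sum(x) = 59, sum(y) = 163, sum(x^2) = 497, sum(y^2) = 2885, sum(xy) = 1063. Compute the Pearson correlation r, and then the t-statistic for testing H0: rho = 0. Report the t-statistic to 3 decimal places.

1.861

S_xy = nΣxy − ΣxΣy = 10·1063 − 59·163 = 10630 − 9617 = 1013
S_xx = nΣx² − (Σx)² = 10·497 − 59² = 4970 − 3481 = 1489
S_yy = nΣy² − (Σy)² = 10·2885 − 163² = 28850 − 26569 = 2281
r = S_xy / √(S_xx·S_yy) = 1013 / √(1489·2281) = 1013 / √3396409 = 1013 / 1842.9349 = 0.5497
t = r·√(n−2)/√(1−r²) = 0.5497·√8 / √(1−0.302170) = 1.554786 / 0.835362 = 1.861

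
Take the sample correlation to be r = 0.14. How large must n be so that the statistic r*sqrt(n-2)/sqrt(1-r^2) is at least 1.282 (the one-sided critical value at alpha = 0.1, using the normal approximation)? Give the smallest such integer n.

Need r·√(n−2)/√(1−r²) ≥ 1.282
√(n−2) ≥ 1.282·√(1−0.0196) / 0.14 = 1.282·0.990152 / 0.14 = 9.0670
n−2 ≥ 82.2105  ⇒  n ≥ 84.2105
Smallest integer n = 85

85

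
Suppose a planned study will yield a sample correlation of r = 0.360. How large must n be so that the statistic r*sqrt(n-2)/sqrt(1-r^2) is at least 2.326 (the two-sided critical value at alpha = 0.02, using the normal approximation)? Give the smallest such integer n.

Need r·√(n−2)/√(1−r²) ≥ 2.326
√(n−2) ≥ 2.326·√(1−0.129600) / 0.360 = 2.326·0.932952 / 0.360 = 6.0279
n−2 ≥ 36.3356  ⇒  n ≥ 38.3356
Smallest integer n = 39

39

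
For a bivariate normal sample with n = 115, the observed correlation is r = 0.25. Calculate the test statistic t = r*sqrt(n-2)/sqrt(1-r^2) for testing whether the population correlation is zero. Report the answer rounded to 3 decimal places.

2.745

t = r·√(n−2) / √(1−r²) with r = 0.25, n = 115
  = 0.25·√113 / √(1 − 0.0625)
  = 0.25·10.630146 / 0.968246
  = 2.657536 / 0.968246 = 2.745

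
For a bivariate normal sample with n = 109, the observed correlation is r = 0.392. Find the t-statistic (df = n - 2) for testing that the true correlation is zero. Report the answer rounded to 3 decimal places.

t = r·√(n−2) / √(1−r²) with r = 0.392, n = 109
  = 0.392·√107 / √(1 − 0.153664)
  = 0.392·10.344080 / 0.919965
  = 4.054879 / 0.919965 = 4.408

4.408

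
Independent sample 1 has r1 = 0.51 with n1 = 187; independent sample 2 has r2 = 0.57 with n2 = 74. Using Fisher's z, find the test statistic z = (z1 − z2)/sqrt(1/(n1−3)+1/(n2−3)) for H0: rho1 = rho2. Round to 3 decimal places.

-0.607

Fisher z-transforms: z1 = atanh(0.51) = 0.562730, z2 = atanh(0.57) = 0.647523; difference d = -0.084793
Var(d) = 1/184 + 1/71 = 0.0054348 + 0.0140845 = 0.0195193
z = d/√Var(d) = -0.084793 / √0.0195193 = -0.084793 / 0.139711 = -0.607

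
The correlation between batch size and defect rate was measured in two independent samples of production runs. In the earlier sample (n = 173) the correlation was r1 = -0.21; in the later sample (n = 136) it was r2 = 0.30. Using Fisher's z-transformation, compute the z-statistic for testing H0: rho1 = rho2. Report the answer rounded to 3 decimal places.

Fisher z-transforms: z1 = atanh(-0.21) = -0.213171, z2 = atanh(0.30) = 0.309520; difference d = -0.522691
Var(d) = 1/170 + 1/133 = 0.0058824 + 0.0075188 = 0.0134012
z = d/√Var(d) = -0.522691 / √0.0134012 = -0.522691 / 0.115764 = -4.515

-4.515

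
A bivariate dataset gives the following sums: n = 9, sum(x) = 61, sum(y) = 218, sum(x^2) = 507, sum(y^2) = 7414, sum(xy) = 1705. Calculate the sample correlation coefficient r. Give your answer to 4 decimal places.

Numerator: nΣxy − (Σx)(Σy) = 9·1705 − (61)(218) = 2047
Denominator: √[(nΣx²−(Σx)²)(nΣy²−(Σy)²)]
  nΣx²−(Σx)² = 9·507 − 3721 = 842;  nΣy²−(Σy)² = 9·7414 − 47524 = 19202
  √(842·19202) = √16168084 = 4020.9556
r = 2047 / 4020.9556 = 0.5091

0.5091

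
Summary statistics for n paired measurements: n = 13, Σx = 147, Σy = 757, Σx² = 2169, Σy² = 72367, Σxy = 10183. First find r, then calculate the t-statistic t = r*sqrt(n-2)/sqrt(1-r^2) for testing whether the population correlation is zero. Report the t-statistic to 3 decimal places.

Numerator: nΣxy − (Σx)(Σy) = 13·10183 − (147)(757) = 21100
Denominator: √[(nΣx²−(Σx)²)(nΣy²−(Σy)²)]
  nΣx²−(Σx)² = 13·2169 − 21609 = 6588;  nΣy²−(Σy)² = 13·72367 − 573049 = 367722
  √(6588·367722) = √2422552536 = 49219.4325
r = 21100 / 49219.4325 = 0.4287
t = r·√(n−2)/√(1−r²) = 0.4287·√11 / √(1−0.183784) = 1.421837 / 0.903447 = 1.574

1.574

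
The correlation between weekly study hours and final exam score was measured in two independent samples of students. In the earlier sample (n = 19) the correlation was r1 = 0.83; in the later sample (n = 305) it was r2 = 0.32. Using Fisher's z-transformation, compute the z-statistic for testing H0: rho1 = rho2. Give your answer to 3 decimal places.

Fisher z-transforms: z1 = atanh(0.83) = 1.188136, z2 = atanh(0.32) = 0.331647; difference d = 0.856489
Var(d) = 1/16 + 1/302 = 0.0625000 + 0.0033113 = 0.0658113
z = d/√Var(d) = 0.856489 / √0.0658113 = 0.856489 / 0.256537 = 3.339

3.339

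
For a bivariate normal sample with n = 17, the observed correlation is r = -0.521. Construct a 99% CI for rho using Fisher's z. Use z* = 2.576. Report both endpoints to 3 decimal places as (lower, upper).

z_r = atanh(-0.521) = -0.577711;  SE = 1/√(n−3) = 1/√14 = 0.267261
z-limits: -0.577711 ± 2.576·0.267261 = -0.577711 ± 0.688464 = [-1.266175, 0.110753]
ρ-limits: (tanh -1.266175, tanh 0.110753) = (-0.853, 0.110)

(-0.853, 0.110)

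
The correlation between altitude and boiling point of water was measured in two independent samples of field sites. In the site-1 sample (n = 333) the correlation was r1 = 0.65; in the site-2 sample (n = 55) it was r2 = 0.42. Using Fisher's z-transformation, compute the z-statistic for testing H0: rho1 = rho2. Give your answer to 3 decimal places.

2.196

z1 = atanh(0.65) = 0.775299,  z2 = atanh(0.42) = 0.447692
SE = √(1/(n1−3) + 1/(n2−3)) = √(1/330 + 1/52) = √(0.0030303 + 0.0192308) = √0.0222611 = 0.149202
z = (z1 − z2)/SE = (0.775299 − 0.447692) / 0.149202 = 0.327607 / 0.149202 = 2.196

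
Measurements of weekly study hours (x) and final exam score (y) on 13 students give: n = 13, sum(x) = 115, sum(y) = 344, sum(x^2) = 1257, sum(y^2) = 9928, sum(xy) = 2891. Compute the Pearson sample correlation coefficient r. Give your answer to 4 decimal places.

S_xy = nΣxy − ΣxΣy = 13·2891 − 115·344 = 37583 − 39560 = -1977
S_xx = nΣx² − (Σx)² = 13·1257 − 115² = 16341 − 13225 = 3116
S_yy = nΣy² − (Σy)² = 13·9928 − 344² = 129064 − 118336 = 10728
r = S_xy / √(S_xx·S_yy) = -1977 / √(3116·10728) = -1977 / √33428448 = -1977 / 5781.7340 = -0.3419

-0.3419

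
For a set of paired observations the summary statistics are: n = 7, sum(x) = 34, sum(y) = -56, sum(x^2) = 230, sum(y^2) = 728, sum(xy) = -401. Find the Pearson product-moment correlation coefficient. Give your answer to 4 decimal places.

S_xy = nΣxy − ΣxΣy = 7·(-401) − 34·(-56) = -2807 − (-1904) = -903
S_xx = nΣx² − (Σx)² = 7·230 − 34² = 1610 − 1156 = 454
S_yy = nΣy² − (Σy)² = 7·728 − (-56)² = 5096 − 3136 = 1960
r = S_xy / √(S_xx·S_yy) = -903 / √(454·1960) = -903 / √889840 = -903 / 943.3133 = -0.9573

-0.9573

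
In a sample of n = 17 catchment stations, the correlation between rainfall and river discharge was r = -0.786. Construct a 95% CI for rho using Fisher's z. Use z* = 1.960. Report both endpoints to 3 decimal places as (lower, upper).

(-0.919, -0.491)

z_r = atanh(-0.786) = -1.060879;  SE = 1/√(n−3) = 1/√14 = 0.267261
z-limits: -1.060879 ± 1.960·0.267261 = -1.060879 ± 0.523832 = [-1.584711, -0.537047]
ρ-limits: (tanh -1.584711, tanh -0.537047) = (-0.919, -0.491)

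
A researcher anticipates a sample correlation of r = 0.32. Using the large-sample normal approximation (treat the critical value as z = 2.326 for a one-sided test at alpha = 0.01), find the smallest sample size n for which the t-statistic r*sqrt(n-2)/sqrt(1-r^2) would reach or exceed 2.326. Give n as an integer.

r√(n−2)/√(1−r²) ≥ 2.326  ⇔  n−2 ≥ (2.326)²·(1−r²)/r²
(1−r²)/r² = (1−0.1024)/0.1024 = 8.7656
n ≥ 2 + 5.410276·8.7656 = 2 + 47.4243 = 49.4243
⌈49.4243⌉ = 50

50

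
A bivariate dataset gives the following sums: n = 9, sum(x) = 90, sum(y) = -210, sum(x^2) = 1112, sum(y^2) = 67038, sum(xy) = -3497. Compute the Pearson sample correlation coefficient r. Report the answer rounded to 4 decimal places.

S_xy = nΣxy − ΣxΣy = 9·(-3497) − 90·(-210) = -31473 − (-18900) = -12573
S_xx = nΣx² − (Σx)² = 9·1112 − 90² = 10008 − 8100 = 1908
S_yy = nΣy² − (Σy)² = 9·67038 − (-210)² = 603342 − 44100 = 559242
r = S_xy / √(S_xx·S_yy) = -12573 / √(1908·559242) = -12573 / √1067033736 = -12573 / 32665.4823 = -0.3849

-0.3849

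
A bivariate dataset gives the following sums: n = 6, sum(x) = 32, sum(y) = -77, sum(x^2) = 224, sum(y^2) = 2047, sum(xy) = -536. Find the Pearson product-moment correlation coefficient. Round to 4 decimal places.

Numerator: nΣxy − (Σx)(Σy) = 6·(-536) − (32)(-77) = -752
Denominator: √[(nΣx²−(Σx)²)(nΣy²−(Σy)²)]
  nΣx²−(Σx)² = 6·224 − 1024 = 320;  nΣy²−(Σy)² = 6·2047 − 5929 = 6353
  √(320·6353) = √2032960 = 1425.8191
r = -752 / 1425.8191 = -0.5274

-0.5274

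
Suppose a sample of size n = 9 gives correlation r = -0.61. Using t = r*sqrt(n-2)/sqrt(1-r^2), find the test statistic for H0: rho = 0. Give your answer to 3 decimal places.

-2.037

t = r·√(n−2) / √(1−r²) with r = -0.61, n = 9
  = -0.61·√7 / √(1 − 0.3721)
  = -0.61·2.645751 / 0.792401
  = -1.613908 / 0.792401 = -2.037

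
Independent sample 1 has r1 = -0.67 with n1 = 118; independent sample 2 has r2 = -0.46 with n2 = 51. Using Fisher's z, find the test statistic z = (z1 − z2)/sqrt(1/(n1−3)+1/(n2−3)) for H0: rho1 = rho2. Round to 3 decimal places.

z1 = atanh(-0.67) = -0.810743,  z2 = atanh(-0.46) = -0.497311
SE = √(1/(n1−3) + 1/(n2−3)) = √(1/115 + 1/48) = √(0.0086957 + 0.0208333) = √0.0295290 = 0.171840
z = (z1 − z2)/SE = (-0.810743 − (-0.497311)) / 0.171840 = -0.313432 / 0.171840 = -1.824

-1.824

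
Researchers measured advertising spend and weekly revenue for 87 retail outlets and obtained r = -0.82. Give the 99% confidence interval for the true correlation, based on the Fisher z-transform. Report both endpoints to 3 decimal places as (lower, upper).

z_r = atanh(-0.82) = -1.156817;  SE = 1/√(n−3) = 1/√84 = 0.109109
z-limits: -1.156817 ± 2.576·0.109109 = -1.156817 ± 0.281065 = [-1.437882, -0.875752]
ρ-limits: (tanh -1.437882, tanh -0.875752) = (-0.893, -0.704)

(-0.893, -0.704)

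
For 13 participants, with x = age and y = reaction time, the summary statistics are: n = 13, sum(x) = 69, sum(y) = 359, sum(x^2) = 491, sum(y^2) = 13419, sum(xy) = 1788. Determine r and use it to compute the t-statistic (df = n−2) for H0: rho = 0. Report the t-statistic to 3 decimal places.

-0.599

Numerator: nΣxy − (Σx)(Σy) = 13·1788 − (69)(359) = -1527
Denominator: √[(nΣx²−(Σx)²)(nΣy²−(Σy)²)]
  nΣx²−(Σx)² = 13·491 − 4761 = 1622;  nΣy²−(Σy)² = 13·13419 − 128881 = 45566
  √(1622·45566) = √73908052 = 8596.9792
r = -1527 / 8596.9792 = -0.1776
t = r·√(n−2)/√(1−r²) = -0.1776·√11 / √(1−0.031542) = -0.589033 / 0.984103 = -0.599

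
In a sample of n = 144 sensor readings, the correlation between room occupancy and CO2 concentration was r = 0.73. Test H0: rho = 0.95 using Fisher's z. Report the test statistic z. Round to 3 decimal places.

Fisher z: atanh(0.73) = 0.928727, atanh(0.95) = 1.831781
z = (z_r − z_0)·√(n−3) = (0.928727 − 1.831781)·√141 = -0.903054 · 11.874342 = -10.723

-10.723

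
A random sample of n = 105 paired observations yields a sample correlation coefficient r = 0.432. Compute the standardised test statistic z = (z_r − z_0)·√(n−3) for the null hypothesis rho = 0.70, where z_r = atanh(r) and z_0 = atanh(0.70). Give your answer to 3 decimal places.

-4.090

Fisher z: atanh(0.432) = 0.462353, atanh(0.70) = 0.867301
z = (z_r − z_0)·√(n−3) = (0.462353 − 0.867301)·√102 = -0.404948 · 10.099505 = -4.090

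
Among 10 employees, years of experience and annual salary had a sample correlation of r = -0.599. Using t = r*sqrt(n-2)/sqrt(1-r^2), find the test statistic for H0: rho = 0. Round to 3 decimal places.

1 − r² = 1 − 0.358801 = 0.641199;  √(1−r²) = 0.800749
√(n−2) = √8 = 2.828427
t = r·√(n−2)/√(1−r²) = -0.599 · 2.828427 / 0.800749 = -2.116

-2.116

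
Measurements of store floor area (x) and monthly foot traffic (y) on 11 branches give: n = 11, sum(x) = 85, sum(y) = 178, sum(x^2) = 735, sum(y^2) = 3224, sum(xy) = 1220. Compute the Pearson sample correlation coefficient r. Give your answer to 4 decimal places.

S_xy = nΣxy − ΣxΣy = 11·1220 − 85·178 = 13420 − 15130 = -1710
S_xx = nΣx² − (Σx)² = 11·735 − 85² = 8085 − 7225 = 860
S_yy = nΣy² − (Σy)² = 11·3224 − 178² = 35464 − 31684 = 3780
r = S_xy / √(S_xx·S_yy) = -1710 / √(860·3780) = -1710 / √3250800 = -1710 / 1802.9975 = -0.9484

-0.9484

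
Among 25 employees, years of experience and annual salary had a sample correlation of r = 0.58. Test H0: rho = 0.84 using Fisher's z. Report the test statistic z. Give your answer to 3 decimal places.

-2.621

z_r = atanh(0.58) = 0.662463,  z_0 = atanh(0.84) = 1.221174
SE = 1/√(n−3) = 1/√22 = 0.213201
z = (z_r − z_0)/SE = (0.662463 − 1.221174) / 0.213201 = -0.558711 / 0.213201 = -2.621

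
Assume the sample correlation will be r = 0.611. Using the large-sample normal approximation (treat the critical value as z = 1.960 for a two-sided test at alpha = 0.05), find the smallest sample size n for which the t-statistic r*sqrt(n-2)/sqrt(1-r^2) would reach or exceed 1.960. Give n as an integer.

9

Need r·√(n−2)/√(1−r²) ≥ 1.960
√(n−2) ≥ 1.960·√(1−0.373321) / 0.611 = 1.960·0.791631 / 0.611 = 2.5394
n−2 ≥ 6.4486  ⇒  n ≥ 8.4486
Smallest integer n = 9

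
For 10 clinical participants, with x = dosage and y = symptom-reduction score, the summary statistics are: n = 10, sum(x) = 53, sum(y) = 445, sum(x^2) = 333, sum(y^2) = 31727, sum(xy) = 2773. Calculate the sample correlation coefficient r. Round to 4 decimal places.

S_xy = nΣxy − ΣxΣy = 10·2773 − 53·445 = 27730 − 23585 = 4145
S_xx = nΣx² − (Σx)² = 10·333 − 53² = 3330 − 2809 = 521
S_yy = nΣy² − (Σy)² = 10·31727 − 445² = 317270 − 198025 = 119245
r = S_xy / √(S_xx·S_yy) = 4145 / √(521·119245) = 4145 / √62126645 = 4145 / 7882.0457 = 0.5259

0.5259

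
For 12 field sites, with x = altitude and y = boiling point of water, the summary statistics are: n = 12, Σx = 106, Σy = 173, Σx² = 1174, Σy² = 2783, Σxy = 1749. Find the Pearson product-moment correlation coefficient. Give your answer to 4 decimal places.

0.8427

S_xy = nΣxy − ΣxΣy = 12·1749 − 106·173 = 20988 − 18338 = 2650
S_xx = nΣx² − (Σx)² = 12·1174 − 106² = 14088 − 11236 = 2852
S_yy = nΣy² − (Σy)² = 12·2783 − 173² = 33396 − 29929 = 3467
r = S_xy / √(S_xx·S_yy) = 2650 / √(2852·3467) = 2650 / √9887884 = 2650 / 3144.5006 = 0.8427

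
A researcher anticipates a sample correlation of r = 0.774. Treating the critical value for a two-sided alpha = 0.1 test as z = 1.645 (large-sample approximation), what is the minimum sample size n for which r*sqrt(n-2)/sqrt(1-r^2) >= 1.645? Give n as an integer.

4

r√(n−2)/√(1−r²) ≥ 1.645  ⇔  n−2 ≥ (1.645)²·(1−r²)/r²
(1−r²)/r² = (1−0.599076)/0.599076 = 0.6692
n ≥ 2 + 2.706025·0.6692 = 2 + 1.8109 = 3.8109
⌈3.8109⌉ = 4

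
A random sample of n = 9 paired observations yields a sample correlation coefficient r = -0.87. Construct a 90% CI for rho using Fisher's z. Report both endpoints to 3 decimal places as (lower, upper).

(-0.964, -0.579)

Fisher z: z_r = atanh(r) = ½·ln((1+(-0.87))/(1−(-0.87))) = -1.333080
SE(z) = 1/√(n−3) = 1/√6 = 0.408248
90% ⇒ z* = 1.645; margin = 1.645·0.408248 = 0.671568
CI on z-scale: (-2.004648, -0.661512)
Back-transform: tanh(-2.004648) = -0.964354, tanh(-0.661512) = -0.579369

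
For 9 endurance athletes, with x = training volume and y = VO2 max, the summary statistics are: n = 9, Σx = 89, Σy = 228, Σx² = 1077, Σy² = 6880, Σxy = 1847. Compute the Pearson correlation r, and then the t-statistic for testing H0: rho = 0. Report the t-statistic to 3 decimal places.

S_xy = nΣxy − ΣxΣy = 9·1847 − 89·228 = 16623 − 20292 = -3669
S_xx = nΣx² − (Σx)² = 9·1077 − 89² = 9693 − 7921 = 1772
S_yy = nΣy² − (Σy)² = 9·6880 − 228² = 61920 − 51984 = 9936
r = S_xy / √(S_xx·S_yy) = -3669 / √(1772·9936) = -3669 / √17606592 = -3669 / 4196.0210 = -0.8744
t = r·√(n−2)/√(1−r²) = -0.8744·√7 / √(1−0.764575) = -2.313445 / 0.485206 = -4.768

-4.768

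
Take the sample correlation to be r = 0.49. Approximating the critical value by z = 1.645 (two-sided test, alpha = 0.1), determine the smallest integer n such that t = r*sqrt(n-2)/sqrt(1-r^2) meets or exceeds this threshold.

r√(n−2)/√(1−r²) ≥ 1.645  ⇔  n−2 ≥ (1.645)²·(1−r²)/r²
(1−r²)/r² = (1−0.2401)/0.2401 = 3.1649
n ≥ 2 + 2.706025·3.1649 = 2 + 8.5643 = 10.5643
⌈10.5643⌉ = 11

11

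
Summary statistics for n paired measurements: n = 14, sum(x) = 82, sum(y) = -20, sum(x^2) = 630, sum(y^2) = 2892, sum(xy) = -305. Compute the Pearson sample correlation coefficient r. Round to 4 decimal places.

S_xy = nΣxy − ΣxΣy = 14·(-305) − 82·(-20) = -4270 − (-1640) = -2630
S_xx = nΣx² − (Σx)² = 14·630 − 82² = 8820 − 6724 = 2096
S_yy = nΣy² − (Σy)² = 14·2892 − (-20)² = 40488 − 400 = 40088
r = S_xy / √(S_xx·S_yy) = -2630 / √(2096·40088) = -2630 / √84024448 = -2630 / 9166.4850 = -0.2869

-0.2869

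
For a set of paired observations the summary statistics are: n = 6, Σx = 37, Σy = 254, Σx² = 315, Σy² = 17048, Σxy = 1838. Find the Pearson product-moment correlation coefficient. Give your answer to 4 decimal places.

Numerator: nΣxy − (Σx)(Σy) = 6·1838 − (37)(254) = 1630
Denominator: √[(nΣx²−(Σx)²)(nΣy²−(Σy)²)]
  nΣx²−(Σx)² = 6·315 − 1369 = 521;  nΣy²−(Σy)² = 6·17048 − 64516 = 37772
  √(521·37772) = √19679212 = 4436.1258
r = 1630 / 4436.1258 = 0.3674

0.3674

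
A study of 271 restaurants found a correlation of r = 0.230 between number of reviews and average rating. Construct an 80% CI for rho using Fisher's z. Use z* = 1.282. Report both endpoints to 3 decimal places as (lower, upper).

z_r = atanh(0.230) = 0.234189;  SE = 1/√(n−3) = 1/√268 = 0.061085
z-limits: 0.234189 ± 1.282·0.061085 = 0.234189 ± 0.078311 = [0.155878, 0.312500]
ρ-limits: (tanh 0.155878, tanh 0.312500) = (0.155, 0.303)

(0.155, 0.303)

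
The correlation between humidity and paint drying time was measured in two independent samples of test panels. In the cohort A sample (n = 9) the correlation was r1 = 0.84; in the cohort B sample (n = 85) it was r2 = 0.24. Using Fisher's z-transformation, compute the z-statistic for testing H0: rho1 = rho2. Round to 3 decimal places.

Fisher z-transforms: z1 = atanh(0.84) = 1.221174, z2 = atanh(0.24) = 0.244774; difference d = 0.976400
Var(d) = 1/6 + 1/82 = 0.1666667 + 0.0121951 = 0.1788618
z = d/√Var(d) = 0.976400 / √0.1788618 = 0.976400 / 0.422921 = 2.309

2.309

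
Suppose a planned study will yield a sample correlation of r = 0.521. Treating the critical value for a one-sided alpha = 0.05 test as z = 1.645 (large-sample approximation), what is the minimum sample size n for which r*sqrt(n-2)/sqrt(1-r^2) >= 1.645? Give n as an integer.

10

r√(n−2)/√(1−r²) ≥ 1.645  ⇔  n−2 ≥ (1.645)²·(1−r²)/r²
(1−r²)/r² = (1−0.271441)/0.271441 = 2.6840
n ≥ 2 + 2.706025·2.6840 = 2 + 7.2630 = 9.2630
⌈9.2630⌉ = 10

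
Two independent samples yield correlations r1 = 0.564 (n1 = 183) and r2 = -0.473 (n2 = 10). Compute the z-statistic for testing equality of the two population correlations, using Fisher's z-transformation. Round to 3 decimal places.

Fisher z-transforms: z1 = atanh(0.564) = 0.638680, z2 = atanh(-0.473) = -0.513928; difference d = 1.152608
Var(d) = 1/180 + 1/7 = 0.0055556 + 0.1428571 = 0.1484127
z = d/√Var(d) = 1.152608 / √0.1484127 = 1.152608 / 0.385244 = 2.992

2.992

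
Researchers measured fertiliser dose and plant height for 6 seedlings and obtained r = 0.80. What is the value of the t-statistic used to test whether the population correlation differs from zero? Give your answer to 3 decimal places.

2.667

t = r·√(n−2) / √(1−r²) with r = 0.80, n = 6
  = 0.80·√4 / √(1 − 0.6400)
  = 0.80·2.000000 / 0.600000
  = 1.600000 / 0.600000 = 2.667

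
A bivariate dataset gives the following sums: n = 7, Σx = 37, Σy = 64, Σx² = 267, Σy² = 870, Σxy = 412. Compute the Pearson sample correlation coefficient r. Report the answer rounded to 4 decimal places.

S_xy = nΣxy − ΣxΣy = 7·412 − 37·64 = 2884 − 2368 = 516
S_xx = nΣx² − (Σx)² = 7·267 − 37² = 1869 − 1369 = 500
S_yy = nΣy² − (Σy)² = 7·870 − 64² = 6090 − 4096 = 1994
r = S_xy / √(S_xx·S_yy) = 516 / √(500·1994) = 516 / √997000 = 516 / 998.4989 = 0.5168

0.5168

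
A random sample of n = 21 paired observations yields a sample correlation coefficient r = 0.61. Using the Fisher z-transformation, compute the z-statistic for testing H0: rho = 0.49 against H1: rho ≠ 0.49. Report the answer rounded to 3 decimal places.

z_r = atanh(0.61) = 0.708921,  z_0 = atanh(0.49) = 0.536060
SE = 1/√(n−3) = 1/√18 = 0.235702
z = (z_r − z_0)/SE = (0.708921 − 0.536060) / 0.235702 = 0.172861 / 0.235702 = 0.733

0.733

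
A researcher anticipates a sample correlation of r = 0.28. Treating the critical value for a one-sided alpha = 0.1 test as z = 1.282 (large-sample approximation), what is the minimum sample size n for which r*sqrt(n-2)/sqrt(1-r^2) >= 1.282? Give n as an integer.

22

Need r·√(n−2)/√(1−r²) ≥ 1.282
√(n−2) ≥ 1.282·√(1−0.0784) / 0.28 = 1.282·0.960000 / 0.28 = 4.3954
n−2 ≥ 19.3195  ⇒  n ≥ 21.3195
Smallest integer n = 22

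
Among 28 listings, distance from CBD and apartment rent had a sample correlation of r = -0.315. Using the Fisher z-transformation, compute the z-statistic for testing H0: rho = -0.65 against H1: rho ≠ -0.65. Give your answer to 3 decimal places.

2.246

z_r = atanh(-0.315) = -0.326087,  z_0 = atanh(-0.65) = -0.775299
SE = 1/√(n−3) = 1/√25 = 0.200000
z = (z_r − z_0)/SE = (-0.326087 − (-0.775299)) / 0.200000 = 0.449212 / 0.200000 = 2.246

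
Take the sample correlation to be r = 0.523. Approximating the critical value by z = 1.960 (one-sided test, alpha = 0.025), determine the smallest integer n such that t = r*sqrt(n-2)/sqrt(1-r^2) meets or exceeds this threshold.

13

r√(n−2)/√(1−r²) ≥ 1.960  ⇔  n−2 ≥ (1.960)²·(1−r²)/r²
(1−r²)/r² = (1−0.273529)/0.273529 = 2.6559
n ≥ 2 + 3.8416·2.6559 = 2 + 10.2029 = 12.2029
⌈12.2029⌉ = 13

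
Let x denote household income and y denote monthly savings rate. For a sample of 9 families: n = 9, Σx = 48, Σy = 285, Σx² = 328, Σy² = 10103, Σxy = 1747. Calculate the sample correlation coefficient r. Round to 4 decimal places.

S_xy = nΣxy − ΣxΣy = 9·1747 − 48·285 = 15723 − 13680 = 2043
S_xx = nΣx² − (Σx)² = 9·328 − 48² = 2952 − 2304 = 648
S_yy = nΣy² − (Σy)² = 9·10103 − 285² = 90927 − 81225 = 9702
r = S_xy / √(S_xx·S_yy) = 2043 / √(648·9702) = 2043 / √6286896 = 2043 / 2507.3683 = 0.8148

0.8148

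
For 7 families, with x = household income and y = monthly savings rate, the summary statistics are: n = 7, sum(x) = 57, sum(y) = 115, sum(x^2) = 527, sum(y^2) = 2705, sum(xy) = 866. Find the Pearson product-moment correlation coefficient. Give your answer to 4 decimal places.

Numerator: nΣxy − (Σx)(Σy) = 7·866 − (57)(115) = -493
Denominator: √[(nΣx²−(Σx)²)(nΣy²−(Σy)²)]
  nΣx²−(Σx)² = 7·527 − 3249 = 440;  nΣy²−(Σy)² = 7·2705 − 13225 = 5710
  √(440·5710) = √2512400 = 1585.0552
r = -493 / 1585.0552 = -0.3110

-0.3110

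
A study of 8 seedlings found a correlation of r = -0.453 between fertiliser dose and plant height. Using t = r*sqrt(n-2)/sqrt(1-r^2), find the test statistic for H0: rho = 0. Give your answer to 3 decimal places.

t = r·√(n−2) / √(1−r²) with r = -0.453, n = 8
  = -0.453·√6 / √(1 − 0.205209)
  = -0.453·2.449490 / 0.891511
  = -1.109619 / 0.891511 = -1.245

-1.245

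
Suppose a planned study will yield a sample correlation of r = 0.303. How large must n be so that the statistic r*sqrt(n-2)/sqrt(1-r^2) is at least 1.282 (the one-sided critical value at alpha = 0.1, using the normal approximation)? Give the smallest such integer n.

Need r·√(n−2)/√(1−r²) ≥ 1.282
√(n−2) ≥ 1.282·√(1−0.091809) / 0.303 = 1.282·0.952991 / 0.303 = 4.0321
n−2 ≥ 16.2578  ⇒  n ≥ 18.2578
Smallest integer n = 19

19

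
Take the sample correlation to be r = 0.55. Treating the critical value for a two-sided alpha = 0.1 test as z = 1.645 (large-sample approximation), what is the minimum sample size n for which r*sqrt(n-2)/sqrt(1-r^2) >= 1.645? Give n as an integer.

Need r·√(n−2)/√(1−r²) ≥ 1.645
√(n−2) ≥ 1.645·√(1−0.3025) / 0.55 = 1.645·0.835165 / 0.55 = 2.4979
n−2 ≥ 6.2395  ⇒  n ≥ 8.2395
Smallest integer n = 9

9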